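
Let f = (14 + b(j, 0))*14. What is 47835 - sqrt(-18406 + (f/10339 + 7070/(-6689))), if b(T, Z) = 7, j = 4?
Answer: 47835 - I*sqrt(36666629294850290)/1411379 ≈ 47835.0 - 135.67*I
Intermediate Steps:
f = 294 (f = (14 + 7)*14 = 21*14 = 294)
47835 - sqrt(-18406 + (f/10339 + 7070/(-6689))) = 47835 - sqrt(-18406 + (294/10339 + 7070/(-6689))) = 47835 - sqrt(-18406 + (294*(1/10339) + 7070*(-1/6689))) = 47835 - sqrt(-18406 + (6/211 - 7070/6689)) = 47835 - sqrt(-18406 - 1451636/1411379) = 47835 - sqrt(-25979293510/1411379) = 47835 - I*sqrt(36666629294850290)/1411379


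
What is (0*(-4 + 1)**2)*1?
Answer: 0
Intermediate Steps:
(0*(-4 + 1)**2)*1 = (0*(-3)**2)*1 = (0*9)*1 = 0*1 = 0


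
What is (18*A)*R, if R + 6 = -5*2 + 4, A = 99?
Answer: -21384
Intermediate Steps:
R = -12 (R = -6 + (-5*2 + 4) = -6 + (-10 + 4) = -6 - 6 = -12)
(18*A)*R = (18*99)*(-12) = 1782*(-12) = -21384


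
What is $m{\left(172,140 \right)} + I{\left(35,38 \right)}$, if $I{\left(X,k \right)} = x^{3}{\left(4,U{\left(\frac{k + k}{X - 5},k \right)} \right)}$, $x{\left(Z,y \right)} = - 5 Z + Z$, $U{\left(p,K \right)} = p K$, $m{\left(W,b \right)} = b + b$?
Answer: $-3816$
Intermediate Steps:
$m{\left(W,b \right)} = 2 b$
$U{\left(p,K \right)} = K p$
$x{\left(Z,y \right)} = - 4 Z$
$I{\left(X,k \right)} = -4096$ ($I{\left(X,k \right)} = \left(\left(-4\right) 4\right)^{3} = \left(-16\right)^{3} = -4096$)
$m{\left(172,140 \right)} + I{\left(35,38 \right)} = 2 \cdot 140 - 4096 = 280 - 4096 = -3816$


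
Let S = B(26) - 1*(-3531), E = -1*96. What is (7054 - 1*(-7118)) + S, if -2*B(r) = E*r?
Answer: 18951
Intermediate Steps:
E = -96
B(r) = 48*r (B(r) = -(-48)*r = 48*r)
S = 4779 (S = 48*26 - 1*(-3531) = 1248 + 3531 = 4779)
(7054 - 1*(-7118)) + S = (7054 - 1*(-7118)) + 4779 = (7054 + 7118) + 4779 = 14172 + 4779 = 18951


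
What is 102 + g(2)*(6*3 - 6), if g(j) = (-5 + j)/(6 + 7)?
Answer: 1290/13 ≈ 99.231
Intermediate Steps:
g(j) = -5/13 + j/13 (g(j) = (-5 + j)/13 = (-5 + j)*(1/13) = -5/13 + j/13)
102 + g(2)*(6*3 - 6) = 102 + (-5/13 + (1/13)*2)*(6*3 - 6) = 102 + (-5/13 + 2/13)*(18 - 6) = 102 - 3/13*12 = 102 - 36/13 = 1290/13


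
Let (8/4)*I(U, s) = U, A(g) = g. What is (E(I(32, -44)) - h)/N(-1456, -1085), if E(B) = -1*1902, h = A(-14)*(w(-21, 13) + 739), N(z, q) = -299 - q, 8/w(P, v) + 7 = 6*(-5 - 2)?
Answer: 29546/2751 ≈ 10.740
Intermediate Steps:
w(P, v) = -8/49 (w(P, v) = 8/(-7 + 6*(-5 - 2)) = 8/(-7 + 6*(-7)) = 8/(-7 - 42) = 8/(-49) = 8*(-1/49) = -8/49)
I(U, s) = U/2
h = -72406/7 (h = -14*(-8/49 + 739) = -14*36203/49 = -72406/7 ≈ -10344.)
E(B) = -1902
(E(I(32, -44)) - h)/N(-1456, -1085) = (-1902 - 1*(-72406/7))/(-299 - 1*(-1085)) = (-1902 + 72406/7)/(-299 + 1085) = (59092/7)/786 = (59092/7)*(1/786) = 29546/2751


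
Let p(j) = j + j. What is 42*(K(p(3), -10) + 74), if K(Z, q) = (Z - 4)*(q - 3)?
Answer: 2016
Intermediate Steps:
p(j) = 2*j
K(Z, q) = (-4 + Z)*(-3 + q)
42*(K(p(3), -10) + 74) = 42*((12 - 4*(-10) - 6*3 + (2*3)*(-10)) + 74) = 42*((12 + 40 - 3*6 + 6*(-10)) + 74) = 42*((12 + 40 - 18 - 60) + 74) = 42*(-26 + 74) = 42*48 = 2016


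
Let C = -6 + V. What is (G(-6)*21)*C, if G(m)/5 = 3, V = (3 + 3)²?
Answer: 9450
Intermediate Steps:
V = 36 (V = 6² = 36)
G(m) = 15 (G(m) = 5*3 = 15)
C = 30 (C = -6 + 36 = 30)
(G(-6)*21)*C = (15*21)*30 = 315*30 = 9450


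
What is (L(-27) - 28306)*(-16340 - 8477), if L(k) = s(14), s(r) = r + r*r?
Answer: 697258432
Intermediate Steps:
s(r) = r + r²
L(k) = 210 (L(k) = 14*(1 + 14) = 14*15 = 210)
(L(-27) - 28306)*(-16340 - 8477) = (210 - 28306)*(-16340 - 8477) = -28096*(-24817) = 697258432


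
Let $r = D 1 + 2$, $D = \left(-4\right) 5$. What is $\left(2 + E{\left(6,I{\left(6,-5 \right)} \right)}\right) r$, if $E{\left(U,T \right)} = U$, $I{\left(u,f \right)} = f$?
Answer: $-144$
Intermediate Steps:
$D = -20$
$r = -18$ ($r = \left(-20\right) 1 + 2 = -20 + 2 = -18$)
$\left(2 + E{\left(6,I{\left(6,-5 \right)} \right)}\right) r = \left(2 + 6\right) \left(-18\right) = 8 \left(-18\right) = -144$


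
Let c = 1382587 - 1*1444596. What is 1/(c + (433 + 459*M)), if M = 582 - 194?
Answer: 1/116516 ≈ 8.5825e-6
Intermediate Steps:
M = 388
c = -62009 (c = 1382587 - 1444596 = -62009)
1/(c + (433 + 459*M)) = 1/(-62009 + (433 + 459*388)) = 1/(-62009 + (433 + 178092)) = 1/(-62009 + 178525) = 1/116516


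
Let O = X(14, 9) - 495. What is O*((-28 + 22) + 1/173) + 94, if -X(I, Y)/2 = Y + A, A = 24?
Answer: 598019/173 ≈ 3456.8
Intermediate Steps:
X(I, Y) = -48 - 2*Y (X(I, Y) = -2*(Y + 24) = -2*(24 + Y) = -48 - 2*Y)
O = -561 (O = (-48 - 2*9) - 495 = (-48 - 18) - 495 = -66 - 495 = -561)
O*((-28 + 22) + 1/173) + 94 = -561*((-28 + 22) + 1/173) + 94 = -561*(-6 + 1/173) + 94 = -561*(-1037/173) + 94 = 581757/173 + 94 = 598019/173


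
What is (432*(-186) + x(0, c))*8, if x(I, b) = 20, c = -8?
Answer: -642656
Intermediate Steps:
(432*(-186) + x(0, c))*8 = (432*(-186) + 20)*8 = (-80352 + 20)*8 = -80332*8 = -642656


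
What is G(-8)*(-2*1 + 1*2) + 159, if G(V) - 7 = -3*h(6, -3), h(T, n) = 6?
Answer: 159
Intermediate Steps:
G(V) = -11 (G(V) = 7 - 3*6 = 7 - 18 = -11)
G(-8)*(-2*1 + 1*2) + 159 = -11*(-2*1 + 1*2) + 159 = -11*(-2 + 2) + 159 = -11*0 + 159 = 0 + 159 = 159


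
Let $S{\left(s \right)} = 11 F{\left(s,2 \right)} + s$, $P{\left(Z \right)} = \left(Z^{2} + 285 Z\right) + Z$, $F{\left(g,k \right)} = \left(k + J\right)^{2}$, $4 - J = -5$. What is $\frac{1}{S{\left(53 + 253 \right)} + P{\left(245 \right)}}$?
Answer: $\frac{1}{131732} \approx 7.5912 \cdot 10^{-6}$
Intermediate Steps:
$J = 9$ ($J = 4 - -5 = 4 + 5 = 9$)
$F{\left(g,k \right)} = \left(9 + k\right)^{2}$ ($F{\left(g,k \right)} = \left(k + 9\right)^{2} = \left(9 + k\right)^{2}$)
$P{\left(Z \right)} = Z^{2} + 286 Z$
$S{\left(s \right)} = 1331 + s$ ($S{\left(s \right)} = 11 \left(9 + 2\right)^{2} + s = 11 \cdot 11^{2} + s = 11 \cdot 121 + s = 1331 + s$)
$\frac{1}{S{\left(53 + 253 \right)} + P{\left(245 \right)}} = \frac{1}{\left(1331 + \left(53 + 253\right)\right) + 245 \left(286 + 245\right)} = \frac{1}{\left(1331 + 306\right) + 245 \cdot 531} = \frac{1}{1637 + 130095} = \frac{1}{131732}$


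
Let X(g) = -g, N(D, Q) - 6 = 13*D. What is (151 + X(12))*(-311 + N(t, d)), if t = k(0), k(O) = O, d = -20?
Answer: -42395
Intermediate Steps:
t = 0
N(D, Q) = 6 + 13*D
(151 + X(12))*(-311 + N(t, d)) = (151 - 1*12)*(-311 + (6 + 13*0)) = (151 - 12)*(-311 + (6 + 0)) = 139*(-311 + 6) = 139*(-305) = -42395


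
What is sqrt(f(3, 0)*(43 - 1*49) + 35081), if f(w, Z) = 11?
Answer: sqrt(35015) ≈ 187.12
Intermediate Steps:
sqrt(f(3, 0)*(43 - 1*49) + 35081) = sqrt(11*(43 - 1*49) + 35081) = sqrt(11*(43 - 49) + 35081) = sqrt(11*(-6) + 35081) = sqrt(-66 + 35081) = sqrt(35015)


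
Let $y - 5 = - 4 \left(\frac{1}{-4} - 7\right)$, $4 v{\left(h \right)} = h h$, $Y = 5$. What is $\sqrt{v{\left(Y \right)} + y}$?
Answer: $\frac{\sqrt{161}}{2} \approx 6.3443$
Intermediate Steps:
$v{\left(h \right)} = \frac{h^{2}}{4}$ ($v{\left(h \right)} = \frac{h h}{4} = \frac{h^{2}}{4}$)
$y = 34$ ($y = 5 - 4 \left(\frac{1}{-4} - 7\right) = 5 - 4 \left(- \frac{1}{4} - 7\right) = 5 - -29 = 5 + 29 = 34$)
$\sqrt{v{\left(Y \right)} + y} = \sqrt{\frac{5^{2}}{4} + 34} = \sqrt{\frac{1}{4} \cdot 25 + 34} = \sqrt{\frac{25}{4} + 34} = \sqrt{\frac{161}{4}} = \frac{\sqrt{161}}{2}$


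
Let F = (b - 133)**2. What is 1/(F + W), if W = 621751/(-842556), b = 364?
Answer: 64812/3458385305 ≈ 1.8741e-5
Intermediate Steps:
F = 53361 (F = (364 - 133)**2 = 231**2 = 53361)
W = -47827/64812 (W = 621751*(-1/842556) = -47827/64812 ≈ -0.73793)
1/(F + W) = 1/(53361 - 47827/64812) = 1/(3458385305/64812) = 64812/3458385305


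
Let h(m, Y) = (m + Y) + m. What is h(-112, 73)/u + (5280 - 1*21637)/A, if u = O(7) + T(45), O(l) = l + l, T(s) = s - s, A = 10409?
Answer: -173/14 ≈ -12.357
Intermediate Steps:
h(m, Y) = Y + 2*m (h(m, Y) = (Y + m) + m = Y + 2*m)
T(s) = 0
O(l) = 2*l
u = 14 (u = 2*7 + 0 = 14 + 0 = 14)
h(-112, 73)/u + (5280 - 1*21637)/A = (73 + 2*(-112))/14 + (5280 - 1*21637)/10409 = (73 - 224)*(1/14) + (5280 - 21637)*(1/10409) = -151*1/14 - 16357*1/10409 = -151/14 - 11/7 = -173/14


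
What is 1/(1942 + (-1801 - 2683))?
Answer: -1/2542 ≈ -0.00039339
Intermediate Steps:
1/(1942 + (-1801 - 2683)) = 1/(1942 - 4484) = 1/(-2542) = -1/2542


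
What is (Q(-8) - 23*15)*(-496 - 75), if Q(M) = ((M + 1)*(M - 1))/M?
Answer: 1611933/8 ≈ 2.0149e+5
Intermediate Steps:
Q(M) = (1 + M)*(-1 + M)/M (Q(M) = ((1 + M)*(-1 + M))/M = (1 + M)*(-1 + M)/M)
(Q(-8) - 23*15)*(-496 - 75) = ((-8 - 1/(-8)) - 23*15)*(-496 - 75) = ((-8 - 1*(-⅛)) - 345)*(-571) = ((-8 + ⅛) - 345)*(-571) = (-63/8 - 345)*(-571) = -2823/8*(-571) = 1611933/8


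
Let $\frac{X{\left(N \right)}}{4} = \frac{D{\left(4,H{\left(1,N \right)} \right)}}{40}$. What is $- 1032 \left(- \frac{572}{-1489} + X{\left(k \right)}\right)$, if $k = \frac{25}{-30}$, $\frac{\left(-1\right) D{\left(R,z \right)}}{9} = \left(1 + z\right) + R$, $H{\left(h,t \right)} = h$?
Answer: $\frac{38537976}{7445} \approx 5176.4$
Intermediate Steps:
$D{\left(R,z \right)} = -9 - 9 R - 9 z$ ($D{\left(R,z \right)} = - 9 \left(\left(1 + z\right) + R\right) = - 9 \left(1 + R + z\right) = -9 - 9 R - 9 z$)
$k = - \frac{5}{6}$ ($k = 25 \left(- \frac{1}{30}\right) = - \frac{5}{6} \approx -0.83333$)
$X{\left(N \right)} = - \frac{27}{5}$ ($X{\left(N \right)} = 4 \frac{-9 - 36 - 9}{40} = 4 \left(-9 - 36 - 9\right) \frac{1}{40} = 4 \left(\left(-54\right) \frac{1}{40}\right) = 4 \left(- \frac{27}{20}\right) = - \frac{27}{5}$)
$- 1032 \left(- \frac{572}{-1489} + X{\left(k \right)}\right) = - 1032 \left(- \frac{572}{-1489} - \frac{27}{5}\right) = - 1032 \left(\left(-572\right) \left(- \frac{1}{1489}\right) - \frac{27}{5}\right) = - 1032 \left(\frac{572}{1489} - \frac{27}{5}\right) = \left(-1032\right) \left(- \frac{37343}{7445}\right) = \frac{38537976}{7445}$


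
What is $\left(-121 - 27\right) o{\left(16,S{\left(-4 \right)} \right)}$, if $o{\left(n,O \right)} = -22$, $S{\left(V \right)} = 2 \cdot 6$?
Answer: $3256$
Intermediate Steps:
$S{\left(V \right)} = 12$
$\left(-121 - 27\right) o{\left(16,S{\left(-4 \right)} \right)} = \left(-121 - 27\right) \left(-22\right) = \left(-148\right) \left(-22\right) = 3256$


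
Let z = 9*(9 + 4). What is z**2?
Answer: 13689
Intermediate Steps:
z = 117 (z = 9*13 = 117)
z**2 = 117**2 = 13689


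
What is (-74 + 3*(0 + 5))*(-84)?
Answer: 4956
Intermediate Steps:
(-74 + 3*(0 + 5))*(-84) = (-74 + 3*5)*(-84) = (-74 + 15)*(-84) = -59*(-84) = 4956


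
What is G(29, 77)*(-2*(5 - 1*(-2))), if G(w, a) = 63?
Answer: -882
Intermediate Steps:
G(29, 77)*(-2*(5 - 1*(-2))) = 63*(-2*(5 - 1*(-2))) = 63*(-2*(5 + 2)) = 63*(-2*7) = 63*(-14) = -882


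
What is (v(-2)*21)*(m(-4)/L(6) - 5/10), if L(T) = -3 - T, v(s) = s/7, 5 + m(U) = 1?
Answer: 1/3 ≈ 0.33333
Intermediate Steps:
m(U) = -4 (m(U) = -5 + 1 = -4)
v(s) = s/7 (v(s) = s*(1/7) = s/7)
(v(-2)*21)*(m(-4)/L(6) - 5/10) = (((1/7)*(-2))*21)*(-4/(-3 - 1*6) - 5/10) = (-2/7*21)*(-4/(-3 - 6) - 5*1/10) = -6*(-4/(-9) - 1/2) = -6*(-4*(-1/9) - 1/2) = -6*(4/9 - 1/2) = -6*(-1/18) = 1/3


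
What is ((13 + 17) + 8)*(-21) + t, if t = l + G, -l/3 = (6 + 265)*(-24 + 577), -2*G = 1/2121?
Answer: -1910541655/4242 ≈ -4.5039e+5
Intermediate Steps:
G = -1/4242 (G = -1/2/2121 = -1/2*1/2121 = -1/4242 ≈ -0.00023574)
l = -449589 (l = -3*(6 + 265)*(-24 + 577) = -813*553 = -3*149863 = -449589)
t = -1907156539/4242 (t = -449589 - 1/4242 = -1907156539/4242 ≈ -4.4959e+5)
((13 + 17) + 8)*(-21) + t = ((13 + 17) + 8)*(-21) - 1907156539/4242 = (30 + 8)*(-21) - 1907156539/4242 = 38*(-21) - 1907156539/4242 = -798 - 1907156539/4242 = -1910541655/4242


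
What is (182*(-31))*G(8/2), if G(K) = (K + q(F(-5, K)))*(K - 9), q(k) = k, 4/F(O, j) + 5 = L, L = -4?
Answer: 902720/9 ≈ 1.0030e+5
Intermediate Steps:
F(O, j) = -4/9 (F(O, j) = 4/(-5 - 4) = 4/(-9) = 4*(-1/9) = -4/9)
G(K) = (-9 + K)*(-4/9 + K) (G(K) = (K - 4/9)*(K - 9) = (-4/9 + K)*(-9 + K) = (-9 + K)*(-4/9 + K))
(182*(-31))*G(8/2) = (182*(-31))*(4 + (8/2)**2 - 680/(9*2)) = -5642*(4 + (8*(1/2))**2 - 680/(9*2)) = -5642*(4 + 4**2 - 85/9*4) = -5642*(4 + 16 - 340/9) = -5642*(-160/9) = 902720/9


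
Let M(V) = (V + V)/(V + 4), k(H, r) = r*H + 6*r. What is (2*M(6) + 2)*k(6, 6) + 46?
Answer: 1814/5 ≈ 362.80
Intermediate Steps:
k(H, r) = 6*r + H*r (k(H, r) = H*r + 6*r = 6*r + H*r)
M(V) = 2*V/(4 + V) (M(V) = (2*V)/(4 + V) = 2*V/(4 + V))
(2*M(6) + 2)*k(6, 6) + 46 = (2*(2*6/(4 + 6)) + 2)*(6*(6 + 6)) + 46 = (2*(2*6/10) + 2)*(6*12) + 46 = (2*(2*6*(⅒)) + 2)*72 + 46 = (2*(6/5) + 2)*72 + 46 = (12/5 + 2)*72 + 46 = (22/5)*72 + 46 = 1584/5 + 46 = 1814/5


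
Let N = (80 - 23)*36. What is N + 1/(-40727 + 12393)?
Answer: 58141367/28334 ≈ 2052.0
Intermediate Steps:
N = 2052 (N = 57*36 = 2052)
N + 1/(-40727 + 12393) = 2052 + 1/(-40727 + 12393) = 2052 + 1/(-28334) = 2052 - 1/28334 = 58141367/28334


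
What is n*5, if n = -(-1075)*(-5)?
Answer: -26875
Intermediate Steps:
n = -5375 (n = -215*25 = -5375)
n*5 = -5375*5 = -26875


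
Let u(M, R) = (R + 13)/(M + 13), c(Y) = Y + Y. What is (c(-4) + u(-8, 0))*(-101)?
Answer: 2727/5 ≈ 545.40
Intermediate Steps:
c(Y) = 2*Y
u(M, R) = (13 + R)/(13 + M)
(c(-4) + u(-8, 0))*(-101) = (2*(-4) + (13 + 0)/(13 - 8))*(-101) = (-8 + 13/5)*(-101) = -27/5*(-101) = 2727/5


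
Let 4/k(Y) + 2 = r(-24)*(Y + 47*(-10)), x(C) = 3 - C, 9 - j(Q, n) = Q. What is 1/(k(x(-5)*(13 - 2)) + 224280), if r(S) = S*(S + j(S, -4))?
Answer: 41255/9252671402 ≈ 4.4587e-6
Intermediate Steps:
j(Q, n) = 9 - Q
r(S) = 9*S (r(S) = S*(S + (9 - S)) = S*9 = 9*S)
k(Y) = 4/(101518 - 216*Y) (k(Y) = 4/(-2 + (9*(-24))*(Y + 47*(-10))) = 4/(-2 - 216*(Y - 470)) = 4/(-2 - 216*(-470 + Y)) = 4/(-2 + (101520 - 216*Y)) = 4/(101518 - 216*Y))
1/(k(x(-5)*(13 - 2)) + 224280) = 1/(-2/(-50759 + 108*((3 - 1*(-5))*(13 - 2))) + 224280) = 1/(-2/(-50759 + 108*((3 + 5)*11)) + 224280) = 1/(-2/(-50759 + 108*(8*11)) + 224280) = 1/(-2/(-50759 + 108*88) + 224280) = 1/(-2/(-50759 + 9504) + 224280) = 1/(-2/(-41255) + 224280) = 1/(-2*(-1/41255) + 224280) = 1/(2/41255 + 224280) = 1/(9252671402/41255) = 41255/9252671402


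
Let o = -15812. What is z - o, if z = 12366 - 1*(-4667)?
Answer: 32845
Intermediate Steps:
z = 17033 (z = 12366 + 4667 = 17033)
z - o = 17033 - 1*(-15812) = 17033 + 15812 = 32845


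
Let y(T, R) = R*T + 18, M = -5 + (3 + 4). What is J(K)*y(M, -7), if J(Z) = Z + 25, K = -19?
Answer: 24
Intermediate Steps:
J(Z) = 25 + Z
M = 2 (M = -5 + 7 = 2)
y(T, R) = 18 + R*T
J(K)*y(M, -7) = (25 - 19)*(18 - 7*2) = 6*(18 - 14) = 6*4 = 24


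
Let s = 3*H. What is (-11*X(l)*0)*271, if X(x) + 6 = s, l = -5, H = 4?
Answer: 0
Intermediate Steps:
s = 12 (s = 3*4 = 12)
X(x) = 6 (X(x) = -6 + 12 = 6)
(-11*X(l)*0)*271 = (-11*6*0)*271 = -66*0*271 = 0*271 = 0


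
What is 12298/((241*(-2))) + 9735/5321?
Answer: -30372694/1282361 ≈ -23.685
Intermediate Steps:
12298/((241*(-2))) + 9735/5321 = 12298/(-482) + 9735*(1/5321) = 12298*(-1/482) + 9735/5321 = -6149/241 + 9735/5321 = -30372694/1282361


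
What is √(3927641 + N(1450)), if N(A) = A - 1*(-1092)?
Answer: 3*√436687 ≈ 1982.5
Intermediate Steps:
N(A) = 1092 + A (N(A) = A + 1092 = 1092 + A)
√(3927641 + N(1450)) = √(3927641 + (1092 + 1450)) = √(3927641 + 2542) = √3930183 = 3*√436687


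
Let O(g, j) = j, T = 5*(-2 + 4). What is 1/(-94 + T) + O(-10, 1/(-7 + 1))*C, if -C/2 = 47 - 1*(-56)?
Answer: 961/28 ≈ 34.321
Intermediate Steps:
T = 10 (T = 5*2 = 10)
C = -206 (C = -2*(47 - 1*(-56)) = -2*(47 + 56) = -2*103 = -206)
1/(-94 + T) + O(-10, 1/(-7 + 1))*C = 1/(-94 + 10) - 206/(-7 + 1) = 1/(-84) - 206/(-6) = -1/84 - 1/6*(-206) = -1/84 + 103/3 = 961/28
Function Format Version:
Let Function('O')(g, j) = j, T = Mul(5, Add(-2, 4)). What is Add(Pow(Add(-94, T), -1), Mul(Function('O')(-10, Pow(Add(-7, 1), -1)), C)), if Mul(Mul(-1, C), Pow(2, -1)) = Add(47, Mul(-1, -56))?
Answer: Rational(961, 28) ≈ 34.321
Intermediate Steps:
T = 10 (T = Mul(5, 2) = 10)
C = -206 (C = Mul(-2, Add(47, Mul(-1, -56))) = Mul(-2, Add(47, 56)) = Mul(-2, 103) = -206)
Add(Pow(Add(-94, T), -1), Mul(Function('O')(-10, Pow(Add(-7, 1), -1)), C)) = Add(Pow(Add(-94, 10), -1), Mul(Pow(Add(-7, 1), -1), -206)) = Add(Pow(-84, -1), Mul(Pow(-6, -1), -206)) = Add(Rational(-1, 84), Mul(Rational(-1, 6), -206)) = Add(Rational(-1, 84), Rational(103, 3)) = Rational(961, 28)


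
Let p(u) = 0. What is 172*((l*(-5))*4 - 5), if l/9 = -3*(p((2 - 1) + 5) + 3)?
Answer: 277780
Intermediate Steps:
l = -81 (l = 9*(-3*(0 + 3)) = 9*(-3*3) = 9*(-9) = -81)
172*((l*(-5))*4 - 5) = 172*(-81*(-5)*4 - 5) = 172*(405*4 - 5) = 172*(1620 - 5) = 172*1615 = 277780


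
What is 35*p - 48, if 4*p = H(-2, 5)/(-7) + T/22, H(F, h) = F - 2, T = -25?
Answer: -4659/88 ≈ -52.943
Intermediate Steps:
H(F, h) = -2 + F
p = -87/616 (p = ((-2 - 2)/(-7) - 25/22)/4 = (-4*(-⅐) - 25*1/22)/4 = (4/7 - 25/22)/4 = (¼)*(-87/154) = -87/616 ≈ -0.14123)
35*p - 48 = 35*(-87/616) - 48 = -435/88 - 48 = -4659/88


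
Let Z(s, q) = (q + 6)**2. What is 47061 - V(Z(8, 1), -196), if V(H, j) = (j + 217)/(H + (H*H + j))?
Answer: 15153639/322 ≈ 47061.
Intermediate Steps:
Z(s, q) = (6 + q)**2
V(H, j) = (217 + j)/(H + j + H**2) (V(H, j) = (217 + j)/(H + (H**2 + j)) = (217 + j)/(H + (j + H**2)) = (217 + j)/(H + j + H**2))
47061 - V(Z(8, 1), -196) = 47061 - (217 - 196)/((6 + 1)**2 - 196 + ((6 + 1)**2)**2) = 47061 - 21/(7**2 - 196 + (7**2)**2) = 47061 - 21/(49 - 196 + 49**2) = 47061 - 21/(49 - 196 + 2401) = 47061 - 21/2254 = 47061 - 1*3/322 = 47061 - 3/322 = 15153639/322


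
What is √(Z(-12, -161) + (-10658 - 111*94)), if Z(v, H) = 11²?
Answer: I*√20971 ≈ 144.81*I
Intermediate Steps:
Z(v, H) = 121
√(Z(-12, -161) + (-10658 - 111*94)) = √(121 + (-10658 - 111*94)) = √(121 + (-10658 - 10434)) = √(121 - 21092) = √(-20971) = I*√20971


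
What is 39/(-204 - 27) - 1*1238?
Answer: -95339/77 ≈ -1238.2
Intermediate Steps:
39/(-204 - 27) - 1*1238 = 39/(-231) - 1238 = 39*(-1/231) - 1238 = -13/77 - 1238 = -95339/77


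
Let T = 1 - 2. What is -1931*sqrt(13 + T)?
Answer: -3862*sqrt(3) ≈ -6689.2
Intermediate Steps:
T = -1
-1931*sqrt(13 + T) = -1931*sqrt(13 - 1) = -3862*sqrt(3)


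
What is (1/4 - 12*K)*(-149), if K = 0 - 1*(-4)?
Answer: 28459/4 ≈ 7114.8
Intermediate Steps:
K = 4 (K = 0 + 4 = 4)
(1/4 - 12*K)*(-149) = (1/4 - 12*4)*(-149) = (¼ - 48)*(-149) = -191/4*(-149) = 28459/4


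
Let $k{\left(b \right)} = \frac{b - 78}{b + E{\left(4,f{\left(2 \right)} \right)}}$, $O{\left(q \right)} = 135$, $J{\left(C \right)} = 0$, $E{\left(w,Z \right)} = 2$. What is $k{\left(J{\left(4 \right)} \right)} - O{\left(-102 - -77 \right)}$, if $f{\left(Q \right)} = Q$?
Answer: $-174$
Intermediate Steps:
$k{\left(b \right)} = \frac{-78 + b}{2 + b}$ ($k{\left(b \right)} = \frac{b - 78}{b + 2} = \frac{-78 + b}{2 + b}$)
$k{\left(J{\left(4 \right)} \right)} - O{\left(-102 - -77 \right)} = \frac{-78 + 0}{2 + 0} - 135 = \frac{1}{2} \left(-78\right) - 135 = -39 - 135 = -174$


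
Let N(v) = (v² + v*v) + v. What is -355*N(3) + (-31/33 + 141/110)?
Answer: -2460037/330 ≈ -7454.7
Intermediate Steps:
N(v) = v + 2*v² (N(v) = (v² + v²) + v = 2*v² + v = v + 2*v²)
-355*N(3) + (-31/33 + 141/110) = -1065*(1 + 2*3) + (-31/33 + 141/110) = -1065*(1 + 6) + (-31*1/33 + 141*(1/110)) = -1065*7 + (-31/33 + 141/110) = -355*21 + 113/330 = -7455 + 113/330 = -2460037/330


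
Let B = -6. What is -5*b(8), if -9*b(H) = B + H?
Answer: 10/9 ≈ 1.1111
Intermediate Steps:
b(H) = ⅔ - H/9 (b(H) = -(-6 + H)/9 = ⅔ - H/9)
-5*b(8) = -5*(⅔ - ⅑*8) = -5*(⅔ - 8/9) = -5*(-2/9) = 10/9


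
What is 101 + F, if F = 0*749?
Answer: 101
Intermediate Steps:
F = 0
101 + F = 101 + 0 = 101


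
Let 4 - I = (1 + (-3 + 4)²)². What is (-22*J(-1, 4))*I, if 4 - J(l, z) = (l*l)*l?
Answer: 0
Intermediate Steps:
J(l, z) = 4 - l³ (J(l, z) = 4 - l*l*l = 4 - l²*l = 4 - l³)
I = 0 (I = 4 - (1 + (-3 + 4)²)² = 4 - (1 + 1²)² = 4 - (1 + 1)² = 4 - 1*2² = 4 - 1*4 = 4 - 4 = 0)
(-22*J(-1, 4))*I = -22*(4 - 1*(-1)³)*0 = -22*(4 - 1*(-1))*0 = -22*(4 + 1)*0 = -22*5*0 = -110*0 = 0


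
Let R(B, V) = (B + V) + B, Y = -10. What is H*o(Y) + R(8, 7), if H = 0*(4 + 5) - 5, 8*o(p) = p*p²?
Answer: 648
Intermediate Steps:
R(B, V) = V + 2*B
o(p) = p³/8 (o(p) = (p*p²)/8 = p³/8)
H = -5 (H = 0*9 - 5 = 0 - 5 = -5)
H*o(Y) + R(8, 7) = -5*(-10)³/8 + (7 + 2*8) = -5*(-1000)/8 + (7 + 16) = -5*(-125) + 23 = 625 + 23 = 648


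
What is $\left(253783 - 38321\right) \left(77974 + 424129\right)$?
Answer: $108184116586$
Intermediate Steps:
$\left(253783 - 38321\right) \left(77974 + 424129\right) = 215462 \cdot 502103 = 108184116586$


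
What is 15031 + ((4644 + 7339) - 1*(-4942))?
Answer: 31956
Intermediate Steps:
15031 + ((4644 + 7339) - 1*(-4942)) = 15031 + (11983 + 4942) = 15031 + 16925 = 31956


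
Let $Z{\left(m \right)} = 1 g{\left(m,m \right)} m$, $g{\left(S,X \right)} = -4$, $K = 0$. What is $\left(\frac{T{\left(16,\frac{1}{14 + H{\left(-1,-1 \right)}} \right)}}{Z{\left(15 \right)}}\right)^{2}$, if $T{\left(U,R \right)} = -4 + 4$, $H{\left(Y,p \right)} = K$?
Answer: $0$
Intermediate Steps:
$H{\left(Y,p \right)} = 0$
$T{\left(U,R \right)} = 0$
$Z{\left(m \right)} = - 4 m$ ($Z{\left(m \right)} = 1 \left(-4\right) m = - 4 m$)
$\left(\frac{T{\left(16,\frac{1}{14 + H{\left(-1,-1 \right)}} \right)}}{Z{\left(15 \right)}}\right)^{2} = \left(\frac{0}{\left(-4\right) 15}\right)^{2} = \left(\frac{0}{-60}\right)^{2} = \left(0 \left(- \frac{1}{60}\right)\right)^{2} = 0^{2} = 0$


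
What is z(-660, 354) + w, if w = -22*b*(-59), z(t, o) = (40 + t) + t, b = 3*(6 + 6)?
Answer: 45448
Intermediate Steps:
b = 36 (b = 3*12 = 36)
z(t, o) = 40 + 2*t
w = 46728 (w = -22*36*(-59) = -792*(-59) = 46728)
z(-660, 354) + w = (40 + 2*(-660)) + 46728 = (40 - 1320) + 46728 = -1280 + 46728 = 45448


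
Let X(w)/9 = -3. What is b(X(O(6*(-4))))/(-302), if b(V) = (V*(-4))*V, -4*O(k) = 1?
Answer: 1458/151 ≈ 9.6556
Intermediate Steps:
O(k) = -¼ (O(k) = -¼*1 = -¼)
X(w) = -27 (X(w) = 9*(-3) = -27)
b(V) = -4*V² (b(V) = (-4*V)*V = -4*V²)
b(X(O(6*(-4))))/(-302) = -4*(-27)²/(-302) = -4*729*(-1/302) = -2916*(-1/302) = 1458/151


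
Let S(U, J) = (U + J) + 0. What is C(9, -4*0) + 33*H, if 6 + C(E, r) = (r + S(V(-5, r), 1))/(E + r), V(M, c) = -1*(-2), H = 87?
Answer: 8596/3 ≈ 2865.3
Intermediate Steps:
V(M, c) = 2
S(U, J) = J + U (S(U, J) = (J + U) + 0 = J + U)
C(E, r) = -6 + (3 + r)/(E + r) (C(E, r) = -6 + (r + (1 + 2))/(E + r) = -6 + (r + 3)/(E + r) = -6 + (3 + r)/(E + r))
C(9, -4*0) + 33*H = (3 - 6*9 - (-20)*0)/(9 - 4*0) + 33*87 = (3 - 54 - 5*0)/(9 + 0) + 2871 = (3 - 54 + 0)/9 + 2871 = (⅑)*(-51) + 2871 = -17/3 + 2871 = 8596/3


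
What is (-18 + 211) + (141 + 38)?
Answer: 372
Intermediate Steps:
(-18 + 211) + (141 + 38) = 193 + 179 = 372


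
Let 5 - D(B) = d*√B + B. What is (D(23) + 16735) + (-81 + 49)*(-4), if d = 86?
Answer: 16845 - 86*√23 ≈ 16433.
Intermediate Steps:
D(B) = 5 - B - 86*√B (D(B) = 5 - (86*√B + B) = 5 - (B + 86*√B) = 5 + (-B - 86*√B) = 5 - B - 86*√B)
(D(23) + 16735) + (-81 + 49)*(-4) = ((5 - 1*23 - 86*√23) + 16735) + (-81 + 49)*(-4) = ((5 - 23 - 86*√23) + 16735) - 32*(-4) = ((-18 - 86*√23) + 16735) + 128 = (16717 - 86*√23) + 128 = 16845 - 86*√23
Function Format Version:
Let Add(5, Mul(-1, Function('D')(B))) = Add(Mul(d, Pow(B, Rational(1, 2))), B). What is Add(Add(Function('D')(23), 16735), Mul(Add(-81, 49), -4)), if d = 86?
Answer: Add(16845, Mul(-86, Pow(23, Rational(1, 2)))) ≈ 16433.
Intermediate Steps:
Function('D')(B) = Add(5, Mul(-1, B), Mul(-86, Pow(B, Rational(1, 2)))) (Function('D')(B) = Add(5, Mul(-1, Add(Mul(86, Pow(B, Rational(1, 2))), B))) = Add(5, Mul(-1, Add(B, Mul(86, Pow(B, Rational(1, 2)))))) = Add(5, Add(Mul(-1, B), Mul(-86, Pow(B, Rational(1, 2))))) = Add(5, Mul(-1, B), Mul(-86, Pow(B, Rational(1, 2)))))
Add(Add(Function('D')(23), 16735), Mul(Add(-81, 49), -4)) = Add(Add(Add(5, Mul(-1, 23), Mul(-86, Pow(23, Rational(1, 2)))), 16735), Mul(Add(-81, 49), -4)) = Add(Add(Add(5, -23, Mul(-86, Pow(23, Rational(1, 2)))), 16735), Mul(-32, -4)) = Add(Add(Add(-18, Mul(-86, Pow(23, Rational(1, 2)))), 16735), 128) = Add(Add(16717, Mul(-86, Pow(23, Rational(1, 2)))), 128) = Add(16845, Mul(-86, Pow(23, Rational(1, 2))))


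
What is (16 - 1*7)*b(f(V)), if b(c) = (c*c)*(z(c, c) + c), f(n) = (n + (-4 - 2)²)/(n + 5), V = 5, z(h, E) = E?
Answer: 620289/500 ≈ 1240.6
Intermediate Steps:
f(n) = (36 + n)/(5 + n) (f(n) = (n + (-6)²)/(5 + n) = (n + 36)/(5 + n) = (36 + n)/(5 + n))
b(c) = 2*c³ (b(c) = (c*c)*(c + c) = c²*(2*c) = 2*c³)
(16 - 1*7)*b(f(V)) = (16 - 1*7)*(2*((36 + 5)/(5 + 5))³) = (16 - 7)*(2*(41/10)³) = 9*(2*((⅒)*41)³) = 9*(2*(41/10)³) = 9*(2*(68921/1000)) = 9*(68921/500) = 620289/500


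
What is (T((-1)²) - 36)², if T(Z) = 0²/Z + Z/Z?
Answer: 1225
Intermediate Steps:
T(Z) = 1 (T(Z) = 0/Z + 1 = 0 + 1 = 1)
(T((-1)²) - 36)² = (1 - 36)² = (-35)² = 1225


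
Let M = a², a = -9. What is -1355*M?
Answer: -109755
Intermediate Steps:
M = 81 (M = (-9)² = 81)
-1355*M = -1355*81 = -109755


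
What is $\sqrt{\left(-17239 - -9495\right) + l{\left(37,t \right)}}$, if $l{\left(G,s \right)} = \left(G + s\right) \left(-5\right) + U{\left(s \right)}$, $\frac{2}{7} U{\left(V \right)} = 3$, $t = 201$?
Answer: $\frac{3 i \sqrt{3966}}{2} \approx 94.464 i$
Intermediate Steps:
$U{\left(V \right)} = \frac{21}{2}$ ($U{\left(V \right)} = \frac{7}{2} \cdot 3 = \frac{21}{2}$)
$l{\left(G,s \right)} = \frac{21}{2} - 5 G - 5 s$ ($l{\left(G,s \right)} = \left(G + s\right) \left(-5\right) + \frac{21}{2} = \left(- 5 G - 5 s\right) + \frac{21}{2} = \frac{21}{2} - 5 G - 5 s$)
$\sqrt{\left(-17239 - -9495\right) + l{\left(37,t \right)}} = \sqrt{\left(-17239 - -9495\right) - \frac{2359}{2}} = \sqrt{\left(-17239 + 9495\right) - \frac{2359}{2}} = \sqrt{-7744 - \frac{2359}{2}} = \sqrt{- \frac{17847}{2}} = \frac{3 i \sqrt{3966}}{2}$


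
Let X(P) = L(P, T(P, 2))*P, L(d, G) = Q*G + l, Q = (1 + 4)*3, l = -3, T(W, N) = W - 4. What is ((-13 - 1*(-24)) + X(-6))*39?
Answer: 36231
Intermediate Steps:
T(W, N) = -4 + W
Q = 15 (Q = 5*3 = 15)
L(d, G) = -3 + 15*G (L(d, G) = 15*G - 3 = -3 + 15*G)
X(P) = P*(-63 + 15*P) (X(P) = (-3 + 15*(-4 + P))*P = (-3 + (-60 + 15*P))*P = (-63 + 15*P)*P = P*(-63 + 15*P))
((-13 - 1*(-24)) + X(-6))*39 = ((-13 - 1*(-24)) + 3*(-6)*(-21 + 5*(-6)))*39 = ((-13 + 24) + 3*(-6)*(-21 - 30))*39 = (11 + 3*(-6)*(-51))*39 = (11 + 918)*39 = 929*39 = 36231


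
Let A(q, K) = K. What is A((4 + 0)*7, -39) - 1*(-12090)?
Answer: 12051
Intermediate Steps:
A((4 + 0)*7, -39) - 1*(-12090) = -39 - 1*(-12090) = -39 + 12090 = 12051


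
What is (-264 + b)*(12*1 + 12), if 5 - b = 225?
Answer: -11616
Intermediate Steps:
b = -220 (b = 5 - 1*225 = 5 - 225 = -220)
(-264 + b)*(12*1 + 12) = (-264 - 220)*(12*1 + 12) = -484*(12 + 12) = -484*24 = -11616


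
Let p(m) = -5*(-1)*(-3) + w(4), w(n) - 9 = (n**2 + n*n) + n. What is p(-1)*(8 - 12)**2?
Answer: 480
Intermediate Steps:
w(n) = 9 + n + 2*n**2 (w(n) = 9 + ((n**2 + n*n) + n) = 9 + ((n**2 + n**2) + n) = 9 + (2*n**2 + n) = 9 + (n + 2*n**2) = 9 + n + 2*n**2)
p(m) = 30 (p(m) = -5*(-1)*(-3) + (9 + 4 + 2*4**2) = 5*(-3) + (9 + 4 + 2*16) = -15 + (9 + 4 + 32) = -15 + 45 = 30)
p(-1)*(8 - 12)**2 = 30*(8 - 12)**2 = 30*(-4)**2 = 30*16 = 480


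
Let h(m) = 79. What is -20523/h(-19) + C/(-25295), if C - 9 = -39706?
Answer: -515993222/1998305 ≈ -258.22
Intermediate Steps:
C = -39697 (C = 9 - 39706 = -39697)
-20523/h(-19) + C/(-25295) = -20523/79 - 39697/(-25295) = -20523*1/79 - 39697*(-1/25295) = -20523/79 + 39697/25295 = -515993222/1998305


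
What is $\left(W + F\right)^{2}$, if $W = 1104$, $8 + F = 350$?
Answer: $2090916$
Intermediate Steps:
$F = 342$ ($F = -8 + 350 = 342$)
$\left(W + F\right)^{2} = \left(1104 + 342\right)^{2} = 1446^{2} = 2090916$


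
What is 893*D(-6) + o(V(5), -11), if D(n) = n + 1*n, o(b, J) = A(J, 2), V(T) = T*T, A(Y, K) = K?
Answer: -10714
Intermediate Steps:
V(T) = T**2
o(b, J) = 2
D(n) = 2*n (D(n) = n + n = 2*n)
893*D(-6) + o(V(5), -11) = 893*(2*(-6)) + 2 = 893*(-12) + 2 = -10716 + 2 = -10714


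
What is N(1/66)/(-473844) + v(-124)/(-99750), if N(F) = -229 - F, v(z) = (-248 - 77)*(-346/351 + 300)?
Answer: 26062925941/26739016920 ≈ 0.97472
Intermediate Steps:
v(z) = -2623850/27 (v(z) = -325*(-346*1/351 + 300) = -325*(-346/351 + 300) = -325*104954/351 = -2623850/27)
N(1/66)/(-473844) + v(-124)/(-99750) = (-229 - 1/66)/(-473844) - 2623850/27/(-99750) = (-229 - 1*1/66)*(-1/473844) - 2623850/27*(-1/99750) = (-229 - 1/66)*(-1/473844) + 52477/53865 = -15115/66*(-1/473844) + 52477/53865 = 15115/31273704 + 52477/53865 = 26062925941/26739016920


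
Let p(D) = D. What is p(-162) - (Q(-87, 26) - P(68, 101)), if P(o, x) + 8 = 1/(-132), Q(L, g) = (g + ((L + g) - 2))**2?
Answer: -203149/132 ≈ -1539.0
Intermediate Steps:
Q(L, g) = (-2 + L + 2*g)**2 (Q(L, g) = (g + (-2 + L + g))**2 = (-2 + L + 2*g)**2)
P(o, x) = -1057/132 (P(o, x) = -8 + 1/(-132) = -8 - 1/132 = -1057/132)
p(-162) - (Q(-87, 26) - P(68, 101)) = -162 - ((-2 - 87 + 2*26)**2 - 1*(-1057/132)) = -162 - ((-2 - 87 + 52)**2 + 1057/132) = -162 - ((-37)**2 + 1057/132) = -162 - (1369 + 1057/132) = -162 - 1*181765/132 = -162 - 181765/132 = -203149/132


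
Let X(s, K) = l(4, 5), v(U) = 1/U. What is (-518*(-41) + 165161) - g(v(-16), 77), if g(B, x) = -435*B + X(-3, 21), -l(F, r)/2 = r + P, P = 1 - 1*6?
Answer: 2981949/16 ≈ 1.8637e+5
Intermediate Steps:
P = -5 (P = 1 - 6 = -5)
l(F, r) = 10 - 2*r (l(F, r) = -2*(r - 5) = -2*(-5 + r) = 10 - 2*r)
X(s, K) = 0 (X(s, K) = 10 - 2*5 = 10 - 10 = 0)
g(B, x) = -435*B (g(B, x) = -435*B + 0 = -435*B)
(-518*(-41) + 165161) - g(v(-16), 77) = (-518*(-41) + 165161) - (-435)/(-16) = (21238 + 165161) - (-435)*(-1)/16 = 186399 - 1*435/16 = 186399 - 435/16 = 2981949/16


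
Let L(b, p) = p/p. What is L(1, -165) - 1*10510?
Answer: -10509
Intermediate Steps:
L(b, p) = 1
L(1, -165) - 1*10510 = 1 - 1*10510 = 1 - 10510 = -10509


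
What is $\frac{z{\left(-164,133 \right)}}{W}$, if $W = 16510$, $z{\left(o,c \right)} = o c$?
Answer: $- \frac{10906}{8255} \approx -1.3211$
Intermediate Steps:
$z{\left(o,c \right)} = c o$
$\frac{z{\left(-164,133 \right)}}{W} = \frac{133 \left(-164\right)}{16510} = \left(-21812\right) \frac{1}{16510} = - \frac{10906}{8255}$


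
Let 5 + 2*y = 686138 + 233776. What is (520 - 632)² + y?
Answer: 944997/2 ≈ 4.7250e+5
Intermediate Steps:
y = 919909/2 (y = -5/2 + (686138 + 233776)/2 = -5/2 + (½)*919914 = -5/2 + 459957 = 919909/2 ≈ 4.5995e+5)
(520 - 632)² + y = (520 - 632)² + 919909/2 = (-112)² + 919909/2 = 12544 + 919909/2 = 944997/2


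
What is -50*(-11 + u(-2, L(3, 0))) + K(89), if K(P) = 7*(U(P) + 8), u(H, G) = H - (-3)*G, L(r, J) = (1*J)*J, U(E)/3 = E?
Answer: 2575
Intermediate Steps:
U(E) = 3*E
L(r, J) = J**2 (L(r, J) = J*J = J**2)
u(H, G) = H + 3*G
K(P) = 56 + 21*P (K(P) = 7*(3*P + 8) = 7*(8 + 3*P) = 56 + 21*P)
-50*(-11 + u(-2, L(3, 0))) + K(89) = -50*(-11 + (-2 + 3*0**2)) + (56 + 21*89) = -50*(-11 + (-2 + 3*0)) + (56 + 1869) = -50*(-11 + (-2 + 0)) + 1925 = -50*(-11 - 2) + 1925 = -50*(-13) + 1925 = 650 + 1925 = 2575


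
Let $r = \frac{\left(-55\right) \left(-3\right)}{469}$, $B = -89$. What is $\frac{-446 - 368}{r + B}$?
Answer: $\frac{190883}{20788} \approx 9.1824$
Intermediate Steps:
$r = \frac{165}{469}$ ($r = 165 \cdot \frac{1}{469} = \frac{165}{469} \approx 0.35181$)
$\frac{-446 - 368}{r + B} = \frac{-446 - 368}{\frac{165}{469} - 89} = - \frac{814}{- \frac{41576}{469}} = \left(-814\right) \left(- \frac{469}{41576}\right) = \frac{190883}{20788}$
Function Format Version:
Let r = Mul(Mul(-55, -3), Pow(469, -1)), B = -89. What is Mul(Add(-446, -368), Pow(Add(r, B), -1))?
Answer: Rational(190883, 20788) ≈ 9.1824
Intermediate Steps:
r = Rational(165, 469) (r = Mul(165, Rational(1, 469)) = Rational(165, 469) ≈ 0.35181)
Mul(Add(-446, -368), Pow(Add(r, B), -1)) = Mul(Add(-446, -368), Pow(Add(Rational(165, 469), -89), -1)) = Mul(-814, Pow(Rational(-41576, 469), -1)) = Mul(-814, Rational(-469, 41576)) = Rational(190883, 20788)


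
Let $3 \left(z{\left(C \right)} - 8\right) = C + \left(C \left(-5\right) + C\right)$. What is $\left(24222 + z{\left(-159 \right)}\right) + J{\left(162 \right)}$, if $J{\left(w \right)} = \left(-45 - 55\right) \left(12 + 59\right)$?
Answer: $17289$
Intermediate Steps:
$J{\left(w \right)} = -7100$ ($J{\left(w \right)} = \left(-100\right) 71 = -7100$)
$z{\left(C \right)} = 8 - C$ ($z{\left(C \right)} = 8 + \frac{C + \left(C \left(-5\right) + C\right)}{3} = 8 + \frac{C + \left(- 5 C + C\right)}{3} = 8 + \frac{C - 4 C}{3} = 8 + \frac{\left(-3\right) C}{3} = 8 - C$)
$\left(24222 + z{\left(-159 \right)}\right) + J{\left(162 \right)} = \left(24222 + \left(8 - -159\right)\right) - 7100 = \left(24222 + \left(8 + 159\right)\right) - 7100 = \left(24222 + 167\right) - 7100 = 24389 - 7100 = 17289$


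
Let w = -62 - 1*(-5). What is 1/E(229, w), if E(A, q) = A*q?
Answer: -1/13053 ≈ -7.6611e-5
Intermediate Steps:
w = -57 (w = -62 + 5 = -57)
1/E(229, w) = 1/(229*(-57)) = 1/(-13053) = -1/13053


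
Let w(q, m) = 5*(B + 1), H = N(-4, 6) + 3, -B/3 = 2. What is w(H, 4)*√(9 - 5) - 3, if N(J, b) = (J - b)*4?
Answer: -53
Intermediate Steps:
B = -6 (B = -3*2 = -6)
N(J, b) = -4*b + 4*J
H = -37 (H = (-4*6 + 4*(-4)) + 3 = (-24 - 16) + 3 = -40 + 3 = -37)
w(q, m) = -25 (w(q, m) = 5*(-6 + 1) = 5*(-5) = -25)
w(H, 4)*√(9 - 5) - 3 = -25*√(9 - 5) - 3 = -25*√4 - 3 = -25*2 - 3 = -50 - 3 = -53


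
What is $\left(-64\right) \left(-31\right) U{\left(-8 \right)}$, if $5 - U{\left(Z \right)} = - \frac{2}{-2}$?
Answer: $7936$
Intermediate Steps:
$U{\left(Z \right)} = 4$ ($U{\left(Z \right)} = 5 - - \frac{2}{-2} = 5 - \left(-2\right) \left(- \frac{1}{2}\right) = 5 - 1 = 4$)
$\left(-64\right) \left(-31\right) U{\left(-8 \right)} = \left(-64\right) \left(-31\right) 4 = 1984 \cdot 4 = 7936$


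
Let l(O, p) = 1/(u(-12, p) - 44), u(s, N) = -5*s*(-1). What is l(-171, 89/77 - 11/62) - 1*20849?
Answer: -2168297/104 ≈ -20849.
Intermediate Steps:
u(s, N) = 5*s
l(O, p) = -1/104 (l(O, p) = 1/(5*(-12) - 44) = 1/(-60 - 44) = 1/(-104) = -1/104)
l(-171, 89/77 - 11/62) - 1*20849 = -1/104 - 1*20849 = -1/104 - 20849 = -2168297/104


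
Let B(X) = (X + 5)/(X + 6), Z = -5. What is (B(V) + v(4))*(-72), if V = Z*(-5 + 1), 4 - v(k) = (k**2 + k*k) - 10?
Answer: 15948/13 ≈ 1226.8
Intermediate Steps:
v(k) = 14 - 2*k**2 (v(k) = 4 - ((k**2 + k*k) - 10) = 4 - ((k**2 + k**2) - 10) = 4 - (2*k**2 - 10) = 4 - (-10 + 2*k**2) = 4 + (10 - 2*k**2) = 14 - 2*k**2)
V = 20 (V = -5*(-5 + 1) = -5*(-4) = 20)
B(X) = (5 + X)/(6 + X)
(B(V) + v(4))*(-72) = ((5 + 20)/(6 + 20) + (14 - 2*4**2))*(-72) = (25/26 + (14 - 2*16))*(-72) = ((1/26)*25 + (14 - 32))*(-72) = (25/26 - 18)*(-72) = -443/26*(-72) = 15948/13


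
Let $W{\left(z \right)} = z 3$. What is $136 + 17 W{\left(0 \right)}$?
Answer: $136$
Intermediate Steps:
$W{\left(z \right)} = 3 z$
$136 + 17 W{\left(0 \right)} = 136 + 17 \cdot 3 \cdot 0 = 136 + 17 \cdot 0 = 136 + 0 = 136$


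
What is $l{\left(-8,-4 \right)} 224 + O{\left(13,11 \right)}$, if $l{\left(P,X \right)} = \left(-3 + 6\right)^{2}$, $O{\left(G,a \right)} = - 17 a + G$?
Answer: $1842$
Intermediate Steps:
$O{\left(G,a \right)} = G - 17 a$
$l{\left(P,X \right)} = 9$ ($l{\left(P,X \right)} = 3^{2} = 9$)
$l{\left(-8,-4 \right)} 224 + O{\left(13,11 \right)} = 9 \cdot 224 + \left(13 - 187\right) = 2016 + \left(13 - 187\right) = 2016 - 174 = 1842$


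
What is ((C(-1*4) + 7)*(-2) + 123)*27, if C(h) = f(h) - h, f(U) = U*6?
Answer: 4023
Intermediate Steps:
f(U) = 6*U
C(h) = 5*h (C(h) = 6*h - h = 5*h)
((C(-1*4) + 7)*(-2) + 123)*27 = ((5*(-1*4) + 7)*(-2) + 123)*27 = ((5*(-4) + 7)*(-2) + 123)*27 = ((-20 + 7)*(-2) + 123)*27 = (-13*(-2) + 123)*27 = (26 + 123)*27 = 149*27 = 4023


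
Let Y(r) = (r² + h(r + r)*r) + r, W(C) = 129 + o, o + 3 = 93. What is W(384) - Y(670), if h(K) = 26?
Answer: -466771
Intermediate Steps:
o = 90 (o = -3 + 93 = 90)
W(C) = 219 (W(C) = 129 + 90 = 219)
Y(r) = r² + 27*r (Y(r) = (r² + 26*r) + r = r² + 27*r)
W(384) - Y(670) = 219 - 670*(27 + 670) = 219 - 670*697 = 219 - 1*466990 = 219 - 466990 = -466771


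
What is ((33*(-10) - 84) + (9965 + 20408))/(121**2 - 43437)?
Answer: -29959/28796 ≈ -1.0404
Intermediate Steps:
((33*(-10) - 84) + (9965 + 20408))/(121**2 - 43437) = ((-330 - 84) + 30373)/(14641 - 43437) = (-414 + 30373)/(-28796) = 29959*(-1/28796) = -29959/28796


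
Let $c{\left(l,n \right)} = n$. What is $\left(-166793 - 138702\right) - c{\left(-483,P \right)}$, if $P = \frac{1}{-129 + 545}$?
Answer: $- \frac{127085921}{416} \approx -3.055 \cdot 10^{5}$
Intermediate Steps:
$P = \frac{1}{416} \approx 0.0024038$
$\left(-166793 - 138702\right) - c{\left(-483,P \right)} = \left(-166793 - 138702\right) - \frac{1}{416} = -305495 - \frac{1}{416} = - \frac{127085921}{416}$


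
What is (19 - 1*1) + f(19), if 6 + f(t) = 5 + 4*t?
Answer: 93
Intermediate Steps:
f(t) = -1 + 4*t (f(t) = -6 + (5 + 4*t) = -1 + 4*t)
(19 - 1*1) + f(19) = (19 - 1*1) + (-1 + 4*19) = (19 - 1) + (-1 + 76) = 18 + 75 = 93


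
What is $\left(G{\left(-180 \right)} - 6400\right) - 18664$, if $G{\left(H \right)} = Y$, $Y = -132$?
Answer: $-25196$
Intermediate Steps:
$G{\left(H \right)} = -132$
$\left(G{\left(-180 \right)} - 6400\right) - 18664 = \left(-132 - 6400\right) - 18664 = -6532 - 18664 = -25196$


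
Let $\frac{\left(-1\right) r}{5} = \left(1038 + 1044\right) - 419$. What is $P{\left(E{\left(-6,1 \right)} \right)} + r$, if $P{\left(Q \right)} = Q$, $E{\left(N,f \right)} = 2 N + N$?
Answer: $-8333$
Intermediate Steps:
$E{\left(N,f \right)} = 3 N$
$r = -8315$ ($r = - 5 \left(\left(1038 + 1044\right) - 419\right) = - 5 \left(2082 - 419\right) = \left(-5\right) 1663 = -8315$)
$P{\left(E{\left(-6,1 \right)} \right)} + r = 3 \left(-6\right) - 8315 = -18 - 8315 = -8333$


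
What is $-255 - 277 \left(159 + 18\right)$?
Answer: $-49284$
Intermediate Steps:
$-255 - 277 \left(159 + 18\right) = -255 - 49029 = -49284$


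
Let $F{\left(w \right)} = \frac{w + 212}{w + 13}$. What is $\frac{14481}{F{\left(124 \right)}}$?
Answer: $\frac{661299}{112} \approx 5904.5$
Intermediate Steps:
$F{\left(w \right)} = \frac{212 + w}{13 + w}$
$\frac{14481}{F{\left(124 \right)}} = \frac{14481}{\frac{1}{13 + 124} \left(212 + 124\right)} = \frac{14481}{\frac{1}{137} \cdot 336} = \frac{14481}{\frac{336}{137}} = 14481 \cdot \frac{137}{336} = \frac{661299}{112}$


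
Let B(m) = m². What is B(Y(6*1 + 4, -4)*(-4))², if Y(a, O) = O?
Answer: 65536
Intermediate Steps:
B(Y(6*1 + 4, -4)*(-4))² = ((-4*(-4))²)² = (16²)² = 256² = 65536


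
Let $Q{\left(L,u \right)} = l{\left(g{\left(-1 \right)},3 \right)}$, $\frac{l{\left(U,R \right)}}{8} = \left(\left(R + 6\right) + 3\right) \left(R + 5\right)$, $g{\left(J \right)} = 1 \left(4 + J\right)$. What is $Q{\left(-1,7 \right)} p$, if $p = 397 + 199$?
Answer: $457728$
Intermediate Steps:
$g{\left(J \right)} = 4 + J$
$l{\left(U,R \right)} = 8 \left(5 + R\right) \left(9 + R\right)$ ($l{\left(U,R \right)} = 8 \left(\left(R + 6\right) + 3\right) \left(R + 5\right) = 8 \left(\left(6 + R\right) + 3\right) \left(5 + R\right) = 8 \left(9 + R\right) \left(5 + R\right) = 8 \left(5 + R\right) \left(9 + R\right)$)
$Q{\left(L,u \right)} = 768$ ($Q{\left(L,u \right)} = 360 + 8 \cdot 3^{2} + 112 \cdot 3 = 360 + 8 \cdot 9 + 336 = 360 + 72 + 336 = 768$)
$p = 596$
$Q{\left(-1,7 \right)} p = 768 \cdot 596 = 457728$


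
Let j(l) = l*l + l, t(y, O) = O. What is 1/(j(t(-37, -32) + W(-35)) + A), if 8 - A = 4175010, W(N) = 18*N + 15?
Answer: -1/3757040 ≈ -2.6617e-7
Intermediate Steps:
W(N) = 15 + 18*N
j(l) = l + l**2 (j(l) = l**2 + l = l + l**2)
A = -4175002 (A = 8 - 1*4175010 = 8 - 4175010 = -4175002)
1/(j(t(-37, -32) + W(-35)) + A) = 1/((-32 + (15 + 18*(-35)))*(1 + (-32 + (15 + 18*(-35)))) - 4175002) = 1/((-32 + (15 - 630))*(1 + (-32 + (15 - 630))) - 4175002) = 1/((-32 - 615)*(1 + (-32 - 615)) - 4175002) = 1/(-647*(1 - 647) - 4175002) = 1/(-647*(-646) - 4175002) = 1/(417962 - 4175002) = 1/(-3757040) = -1/3757040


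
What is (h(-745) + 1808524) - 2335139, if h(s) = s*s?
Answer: 28410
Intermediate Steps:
h(s) = s²
(h(-745) + 1808524) - 2335139 = ((-745)² + 1808524) - 2335139 = (555025 + 1808524) - 2335139 = 2363549 - 2335139 = 28410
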